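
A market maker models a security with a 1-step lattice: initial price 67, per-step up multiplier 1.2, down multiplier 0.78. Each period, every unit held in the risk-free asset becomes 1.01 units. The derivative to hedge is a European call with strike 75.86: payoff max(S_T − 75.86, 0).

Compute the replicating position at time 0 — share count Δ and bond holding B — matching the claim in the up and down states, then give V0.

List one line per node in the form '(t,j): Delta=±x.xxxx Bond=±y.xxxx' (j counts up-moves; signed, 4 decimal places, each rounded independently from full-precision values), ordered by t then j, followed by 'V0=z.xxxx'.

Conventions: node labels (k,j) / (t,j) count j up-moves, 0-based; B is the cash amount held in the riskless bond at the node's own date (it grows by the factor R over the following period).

(0,0): Delta=0.1613 Bond=-8.3479
V0=2.4616

Under the risk-neutral measure, an up-move has probability p* = (R−d)/(u−d) = 0.5476 and values discount at R = 1.01.
At maturity the claim pays: V(1,0)=0.0000, V(1,1)=4.5400
  t=0,j=0: stock 67.0000 → up 80.4000 (V=4.5400), down 52.2600 (V=0.0000). Price 2.4616; hedge Δ=0.1613, bond B=-8.3479.
Verification: the root portfolio costs Δ(0,0)·S0 + B(0,0) = 2.4616, matching V0.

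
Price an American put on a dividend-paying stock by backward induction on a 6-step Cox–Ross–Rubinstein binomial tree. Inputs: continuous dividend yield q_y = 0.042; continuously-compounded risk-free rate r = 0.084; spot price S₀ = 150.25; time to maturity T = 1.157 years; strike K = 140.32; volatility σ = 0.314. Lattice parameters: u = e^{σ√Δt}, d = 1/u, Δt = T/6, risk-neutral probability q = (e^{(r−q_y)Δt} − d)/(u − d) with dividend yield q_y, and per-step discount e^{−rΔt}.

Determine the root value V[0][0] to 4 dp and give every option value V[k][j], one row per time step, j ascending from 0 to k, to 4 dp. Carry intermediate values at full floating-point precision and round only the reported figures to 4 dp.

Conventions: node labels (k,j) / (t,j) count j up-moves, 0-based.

price = 12.0972
tree:
12.0972
18.8373 5.6195
28.3642 9.7385 1.6024
40.9707 16.4376 3.2247 0.0000
53.7671 26.7192 6.4896 0.0000 0.0000
64.9153 40.9707 13.0599 0.0000 0.0000 0.0000
74.6276 53.7671 26.2824 0.0000 0.0000 0.0000 0.0000

Δt=0.19283  u=1.14784  d=0.87120  q=0.49498  discount=0.98393
step 6 (expiry): payoffs max(K−S,0) = 74.6276 53.7671 26.2824 0.0000 0.0000 0.0000 0.0000
k=5: (k=5,j=0): S=75.4047, K−S=64.9153, hold=63.2689 ⇒ V=64.9153 exercise | (k=5,j=1): S=99.3493, K−S=40.9707, hold=39.5175 ⇒ V=40.9707 exercise | (k=5,j=2): S=130.8975, K−S=9.4225, hold=13.0599 ⇒ V=13.0599 continue | (k=5,j=3): S=172.4637, K−S=0.0000, hold=0.0000 ⇒ V=0.0000 continue | (k=5,j=4): S=227.2292, K−S=0.0000, hold=0.0000 ⇒ V=0.0000 continue | (k=5,j=5): S=299.3853, K−S=0.0000, hold=0.0000 ⇒ V=0.0000 continue
k=4: (k=4,j=0): S=86.5529, K−S=53.7671, hold=52.2107 ⇒ V=53.7671 exercise | (k=4,j=1): S=114.0376, K−S=26.2824, hold=26.7192 ⇒ V=26.7192 continue | (k=4,j=2): S=150.2500, K−S=0.0000, hold=6.4896 ⇒ V=6.4896 continue | (k=4,j=3): S=197.9616, K−S=0.0000, hold=0.0000 ⇒ V=0.0000 continue | (k=4,j=4): S=260.8238, K−S=0.0000, hold=0.0000 ⇒ V=0.0000 continue
k=3: (k=3,j=0): S=99.3493, K−S=40.9707, hold=39.7302 ⇒ V=40.9707 exercise | (k=3,j=1): S=130.8975, K−S=9.4225, hold=16.4376 ⇒ V=16.4376 continue | (k=3,j=2): S=172.4637, K−S=0.0000, hold=3.2247 ⇒ V=3.2247 continue | (k=3,j=3): S=227.2292, K−S=0.0000, hold=0.0000 ⇒ V=0.0000 continue
k=2: (k=2,j=0): S=114.0376, K−S=26.2824, hold=28.3642 ⇒ V=28.3642 continue | (k=2,j=1): S=150.2500, K−S=0.0000, hold=9.7385 ⇒ V=9.7385 continue | (k=2,j=2): S=197.9616, K−S=0.0000, hold=1.6024 ⇒ V=1.6024 continue
k=1: (k=1,j=0): S=130.8975, K−S=9.4225, hold=18.8373 ⇒ V=18.8373 continue | (k=1,j=1): S=172.4637, K−S=0.0000, hold=5.6195 ⇒ V=5.6195 continue
k=0: (k=0,j=0): S=150.2500, K−S=0.0000, hold=12.0972 ⇒ V=12.0972 continue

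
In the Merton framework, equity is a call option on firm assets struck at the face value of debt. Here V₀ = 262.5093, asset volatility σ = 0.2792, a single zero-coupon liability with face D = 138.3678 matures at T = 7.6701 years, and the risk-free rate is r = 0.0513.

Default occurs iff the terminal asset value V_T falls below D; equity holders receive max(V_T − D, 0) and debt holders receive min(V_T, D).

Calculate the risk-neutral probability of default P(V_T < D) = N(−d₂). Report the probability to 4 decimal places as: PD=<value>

Apply the equity-as-call identities (strike 138.3678, horizon 7.6701 years):
d₁ = [ln(V₀/D) + (r + σ²/2)T] / (σ√T)
   = [ln(262.5093/138.3678) + (0.0513 + 0.5·0.2792²)·7.6701] / (0.2792·√7.6701)
   = [0.640371 + 0.692428] / 0.773243 = 1.723649
d₂ = d₁ − σ√T = 1.723649 − 0.773243 = 0.950406
risk-neutral PD = N(−d₂) = N(-0.950406) = 0.170953

PD=0.1710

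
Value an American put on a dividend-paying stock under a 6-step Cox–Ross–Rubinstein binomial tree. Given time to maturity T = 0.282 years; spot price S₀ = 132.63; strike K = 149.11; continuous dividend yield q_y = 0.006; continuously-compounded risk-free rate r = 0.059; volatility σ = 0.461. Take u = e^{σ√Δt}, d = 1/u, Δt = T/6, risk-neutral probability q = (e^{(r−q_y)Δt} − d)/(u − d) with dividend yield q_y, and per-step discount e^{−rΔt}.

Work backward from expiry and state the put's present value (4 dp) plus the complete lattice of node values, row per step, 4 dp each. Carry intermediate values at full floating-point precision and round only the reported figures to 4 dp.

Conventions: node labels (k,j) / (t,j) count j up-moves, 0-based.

Δt=0.04700, u=1.10511, d=0.90489, q=0.48749, disc=e^(-rΔt)=0.99723
k=6 terminal: V=max(K-S,0) → 76.2960 60.1850 40.5092 16.4800 0.0000 0.0000 0.0000
k=5: j=0 S=80.4673 intr=68.6427 cont=68.2525 V=68.6427[EX]; j=1 S=98.2717 intr=50.8383 cont=50.4531 V=50.8383[EX]; j=2 S=120.0155 intr=29.0945 cont=28.7154 V=29.0945[EX]; j=3 S=146.5704 intr=2.5396 cont=8.4227 V=8.4227[hold]; j=4 S=179.0008 intr=0.0000 cont=0.0000 V=0.0000[hold]; j=5 S=218.6070 intr=0.0000 cont=0.0000 V=0.0000[hold]
k=4: j=0 S=88.9250 intr=60.1850 cont=59.7971 V=60.1850[EX]; j=1 S=108.6008 intr=40.5092 cont=40.1269 V=40.5092[EX]; j=2 S=132.6300 intr=16.4800 cont=18.9645 V=18.9645[hold]; j=3 S=161.9760 intr=0.0000 cont=4.3048 V=4.3048[hold]; j=4 S=197.8151 intr=0.0000 cont=0.0000 V=0.0000[hold]
k=3: j=0 S=98.2717 intr=50.8383 cont=50.4531 V=50.8383[EX]; j=1 S=120.0155 intr=29.0945 cont=29.9233 V=29.9233[hold]; j=2 S=146.5704 intr=2.5396 cont=11.7853 V=11.7853[hold]; j=3 S=179.0008 intr=0.0000 cont=2.2001 V=2.2001[hold]
k=2: j=0 S=108.6008 intr=40.5092 cont=40.5298 V=40.5298[hold]; j=1 S=132.6300 intr=16.4800 cont=21.0228 V=21.0228[hold]; j=2 S=161.9760 intr=0.0000 cont=7.0929 V=7.0929[hold]
k=1: j=0 S=120.0155 intr=29.0945 cont=30.9344 V=30.9344[hold]; j=1 S=146.5704 intr=2.5396 cont=14.1926 V=14.1926[hold]
k=0: j=0 S=132.6300 intr=16.4800 cont=22.7099 V=22.7099[hold]

price = 22.7099
tree:
22.7099
30.9344 14.1926
40.5298 21.0228 7.0929
50.8383 29.9233 11.7853 2.2001
60.1850 40.5092 18.9645 4.3048 0.0000
68.6427 50.8383 29.0945 8.4227 0.0000 0.0000
76.2960 60.1850 40.5092 16.4800 0.0000 0.0000 0.0000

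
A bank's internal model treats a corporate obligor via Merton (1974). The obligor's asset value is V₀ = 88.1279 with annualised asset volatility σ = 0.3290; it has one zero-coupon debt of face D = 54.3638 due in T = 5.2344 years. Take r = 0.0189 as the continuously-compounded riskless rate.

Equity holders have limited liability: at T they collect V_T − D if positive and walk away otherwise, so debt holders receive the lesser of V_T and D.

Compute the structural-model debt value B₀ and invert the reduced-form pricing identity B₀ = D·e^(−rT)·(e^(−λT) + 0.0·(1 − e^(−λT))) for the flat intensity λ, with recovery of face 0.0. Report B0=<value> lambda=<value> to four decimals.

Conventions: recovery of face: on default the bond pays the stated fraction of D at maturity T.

Equity is a call on the firm's assets struck at D = 54.3638:
d₁ = [ln(V₀/D) + (r + σ²/2)T] / (σ√T)
   = [ln(88.1279/54.3638) + (0.0189 + 0.5·0.3290²)·5.2344] / (0.3290·√5.2344)
   = [0.483091 + 0.382219] / 0.752713 = 1.149587
d₂ = d₁ − σ√T = 1.149587 − 0.752713 = 0.396874
N(d₁) = 0.874843,  N(d₂) = 0.654270,  e^(−rT) = 0.905806
E₀ = V₀·N(d₁) − D·e^(−rT)·N(d₂)
   = 88.1279·0.874843 − 54.3638·0.905806·0.654270 = 44.879830
B₀ = V₀ − E₀ = 88.1279 − 44.879830 = 43.248070
e^(−λT) = (B₀·e^(rT)/D − 0)/(1 − 0) = (43.2481·1.103989/54.3638 − 0)/1 = 0.87825787
λ = −ln(0.87825787)/5.2344 = 0.024800

B0=43.2481 lambda=0.0248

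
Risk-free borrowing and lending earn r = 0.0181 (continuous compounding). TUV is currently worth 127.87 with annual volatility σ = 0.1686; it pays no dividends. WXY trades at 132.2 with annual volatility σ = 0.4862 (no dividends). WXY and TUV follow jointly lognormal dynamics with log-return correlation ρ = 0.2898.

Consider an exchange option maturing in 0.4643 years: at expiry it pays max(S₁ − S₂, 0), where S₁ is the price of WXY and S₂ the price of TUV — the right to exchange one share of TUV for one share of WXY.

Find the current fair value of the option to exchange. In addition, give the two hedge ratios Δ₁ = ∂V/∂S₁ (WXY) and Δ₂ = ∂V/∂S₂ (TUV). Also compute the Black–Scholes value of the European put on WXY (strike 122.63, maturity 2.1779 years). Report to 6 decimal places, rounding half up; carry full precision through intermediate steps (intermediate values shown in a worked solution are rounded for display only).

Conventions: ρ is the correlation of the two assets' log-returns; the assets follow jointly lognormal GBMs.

exchange price = 18.663311
Δ1 = 0.603979
Δ2 = -0.478476
price(WXY put K=122.63) = 28.312083

σ_eff = √(σ₁² + σ₂² − 2ρσ₁σ₂) = √(0.4862² + 0.1686² − 2·0.2898·0.4862·0.1686) = 0.466159
d₁ = (ln(S₁/S₂) + (q₂ − q₁ + σ_eff²/2)T) / (σ_eff√T) = (ln(132.2/127.87) + (0.0 − 0.0 + 0.108652)·0.4643) / 0.317639 = 0.263661
d₂ = d₁ − σ_eff√T = 0.263661 − 0.317639 = -0.053978
N(d₁) = 0.603979,  N(d₂) = 0.478476
V = S₁·e^{−q₁T}·N(d₁) − S₂·e^{−q₂T}·N(d₂) = 79.846089 − 61.182778 = 18.663311
Δ₁ = e^{−q₁T}·N(d₁) = 0.603979;  Δ₂ = −e^{−q₂T}·N(d₂) = -0.478476
[vanilla: WXY put K=122.63]
σ√T = 0.4862·√2.1779 = 0.717520
d₁ = (ln(S/K) + (r+σ²/2)T) / (σ√T) = (ln(132.2/122.63) + (0.0181+0.4862²/2)·2.1779) / 0.717520 = (0.075144 + 0.296837) / 0.717520 = 0.518427
d₂ = d₁ − σ√T = 0.518427 − 0.717520 = -0.199093
e^{−rT} = 0.961347
N(−d₁) = 0.302080,  N(−d₂) = 0.578905
price = K·e^{−rT}·N(−d₂) − S·N(−d₁) = 68.247089 − 39.935006 = 28.312083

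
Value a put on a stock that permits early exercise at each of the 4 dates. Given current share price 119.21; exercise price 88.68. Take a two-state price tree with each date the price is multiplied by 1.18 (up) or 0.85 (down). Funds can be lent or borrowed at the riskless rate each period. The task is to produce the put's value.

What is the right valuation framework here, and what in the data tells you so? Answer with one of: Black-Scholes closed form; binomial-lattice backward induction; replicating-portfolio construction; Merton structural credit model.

framework: binomial-lattice backward induction

Key observation: an American put (K = 88.68, S₀ = 119.21) on a 4-date tree has no closed form — the optimal stopping decision is embedded and must be resolved recursively from expiry.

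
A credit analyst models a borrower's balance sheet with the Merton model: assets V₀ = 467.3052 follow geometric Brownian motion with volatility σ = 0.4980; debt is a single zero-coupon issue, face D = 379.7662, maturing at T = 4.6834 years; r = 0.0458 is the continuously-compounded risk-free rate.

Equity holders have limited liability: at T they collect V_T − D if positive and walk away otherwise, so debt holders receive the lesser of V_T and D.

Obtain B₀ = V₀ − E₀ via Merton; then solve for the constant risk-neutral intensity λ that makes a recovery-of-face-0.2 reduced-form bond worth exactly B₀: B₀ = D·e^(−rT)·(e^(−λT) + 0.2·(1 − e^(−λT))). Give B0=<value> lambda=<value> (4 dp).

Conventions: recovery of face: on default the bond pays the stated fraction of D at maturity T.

With assets at 467.3052 and a single debt payment of 379.7662 at 4.6834 years:
d₁ = [ln(V₀/D) + (r + σ²/2)T] / (σ√T)
   = [ln(467.3052/379.7662) + (0.0458 + 0.5·0.4980²)·4.6834] / (0.4980·√4.6834)
   = [0.207427 + 0.795251] / 1.077730 = 0.930361
d₂ = d₁ − σ√T = 0.930361 − 1.077730 = -0.147369
N(d₁) = 0.823908,  N(d₂) = 0.441420,  e^(−rT) = 0.806945
E₀ = V₀·N(d₁) − D·e^(−rT)·N(d₂)
   = 467.3052·0.823908 − 379.7662·0.806945·0.441420 = 249.742968
B₀ = V₀ − E₀ = 467.3052 − 249.742968 = 217.562232
e^(−λT) = (B₀·e^(rT)/D − 0.2)/(1 − 0.2) = (217.5622·1.239242/379.7662 − 0.2)/0.8 = 0.63742813
λ = −ln(0.63742813)/4.6834 = 0.096151

B0=217.5622 lambda=0.0962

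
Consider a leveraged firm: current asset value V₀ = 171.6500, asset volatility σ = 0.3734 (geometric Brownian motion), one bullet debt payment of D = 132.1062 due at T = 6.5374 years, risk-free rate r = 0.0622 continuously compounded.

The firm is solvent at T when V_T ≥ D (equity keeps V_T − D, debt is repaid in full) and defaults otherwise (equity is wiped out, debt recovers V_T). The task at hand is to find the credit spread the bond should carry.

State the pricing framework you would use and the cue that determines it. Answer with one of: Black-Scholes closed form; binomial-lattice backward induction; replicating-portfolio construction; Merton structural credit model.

framework: Merton structural credit model

Key observation: the question is about default risk generated by asset-value dynamics against a debt face of 132.1062 — the structural framework prices exactly that.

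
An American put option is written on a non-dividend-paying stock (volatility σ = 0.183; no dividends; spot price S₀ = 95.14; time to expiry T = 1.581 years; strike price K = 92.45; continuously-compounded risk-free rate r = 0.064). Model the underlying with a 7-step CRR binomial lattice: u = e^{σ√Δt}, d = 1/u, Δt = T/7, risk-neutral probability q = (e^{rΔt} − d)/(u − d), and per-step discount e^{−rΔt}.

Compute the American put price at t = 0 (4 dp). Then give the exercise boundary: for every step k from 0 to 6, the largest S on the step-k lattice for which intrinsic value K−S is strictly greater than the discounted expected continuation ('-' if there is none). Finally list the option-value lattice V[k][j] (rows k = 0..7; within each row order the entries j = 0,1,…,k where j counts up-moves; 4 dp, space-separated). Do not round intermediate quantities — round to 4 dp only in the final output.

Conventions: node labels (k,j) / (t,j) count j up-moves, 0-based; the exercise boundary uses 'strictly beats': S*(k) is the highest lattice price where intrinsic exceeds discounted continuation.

price = 4.5454
boundary = - - 79.9507 73.2912 79.9507 73.2912 79.9507
tree:
4.5454
7.6641 2.2313
12.4993 4.0923 0.8380
19.1588 7.2874 1.7070 0.1820
25.2636 12.4993 3.4122 0.4216 0.0000
30.8599 19.1588 6.6496 0.9762 0.0000 0.0000
35.9901 25.2636 12.4993 2.2606 0.0000 0.0000 0.0000
40.6929 30.8599 19.1588 5.2347 0.0000 0.0000 0.0000 0.0000

Δt=0.22586, u=1.09086, d=0.91670, q=0.56187, disc=e^(-rΔt)=0.98565
k=7 terminal: V=max(K-S,0) → 40.6929 30.8599 19.1588 5.2347 0.0000 0.0000 0.0000 0.0000
k=6: j=0 S=56.4599 intr=35.9901 cont=34.6633 V=35.9901[EX]; j=1 S=67.1864 intr=25.2636 cont=23.9369 V=25.2636[EX]; j=2 S=79.9507 intr=12.4993 cont=11.1726 V=12.4993[EX]; j=3 S=95.1400 intr=0.0000 cont=2.2606 V=2.2606[hold]; j=4 S=113.2150 intr=0.0000 cont=0.0000 V=0.0000[hold]; j=5 S=134.7240 intr=0.0000 cont=0.0000 V=0.0000[hold]; j=6 S=160.3193 intr=0.0000 cont=0.0000 V=0.0000[hold]  S*(6)=79.9507
k=5: j=0 S=61.5901 intr=30.8599 cont=29.5332 V=30.8599[EX]; j=1 S=73.2912 intr=19.1588 cont=17.8321 V=19.1588[EX]; j=2 S=87.2153 intr=5.2347 cont=6.6496 V=6.6496[hold]; j=3 S=103.7848 intr=0.0000 cont=0.9762 V=0.9762[hold]; j=4 S=123.5022 intr=0.0000 cont=0.0000 V=0.0000[hold]; j=5 S=146.9655 intr=0.0000 cont=0.0000 V=0.0000[hold]  S*(5)=73.2912
k=4: j=0 S=67.1864 intr=25.2636 cont=23.9369 V=25.2636[EX]; j=1 S=79.9507 intr=12.4993 cont=11.9562 V=12.4993[EX]; j=2 S=95.1400 intr=0.0000 cont=3.4122 V=3.4122[hold]; j=3 S=113.2150 intr=0.0000 cont=0.4216 V=0.4216[hold]; j=4 S=134.7240 intr=0.0000 cont=0.0000 V=0.0000[hold]  S*(4)=79.9507
k=3: j=0 S=73.2912 intr=19.1588 cont=17.8321 V=19.1588[EX]; j=1 S=87.2153 intr=5.2347 cont=7.2874 V=7.2874[hold]; j=2 S=103.7848 intr=0.0000 cont=1.7070 V=1.7070[hold]; j=3 S=123.5022 intr=0.0000 cont=0.1820 V=0.1820[hold]  S*(3)=73.2912
k=2: j=0 S=79.9507 intr=12.4993 cont=12.3094 V=12.4993[EX]; j=1 S=95.1400 intr=0.0000 cont=4.0923 V=4.0923[hold]; j=2 S=113.2150 intr=0.0000 cont=0.8380 V=0.8380[hold]  S*(2)=79.9507
k=1: j=0 S=87.2153 intr=5.2347 cont=7.6641 V=7.6641[hold]; j=1 S=103.7848 intr=0.0000 cont=2.2313 V=2.2313[hold]  S*(1)=-
k=0: j=0 S=95.1400 intr=0.0000 cont=4.5454 V=4.5454[hold]  S*(0)=-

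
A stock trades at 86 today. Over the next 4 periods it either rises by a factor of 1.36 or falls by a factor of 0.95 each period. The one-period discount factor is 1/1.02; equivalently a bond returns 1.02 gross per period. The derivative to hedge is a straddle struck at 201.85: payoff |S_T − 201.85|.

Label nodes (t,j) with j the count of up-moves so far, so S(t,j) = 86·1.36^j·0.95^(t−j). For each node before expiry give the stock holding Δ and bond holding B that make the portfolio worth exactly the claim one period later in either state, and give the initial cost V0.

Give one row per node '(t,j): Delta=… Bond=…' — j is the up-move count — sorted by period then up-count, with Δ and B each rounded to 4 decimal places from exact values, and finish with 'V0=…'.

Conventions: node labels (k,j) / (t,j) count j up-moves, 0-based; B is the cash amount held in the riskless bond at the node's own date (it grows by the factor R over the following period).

(0,0): Delta=-0.9622 Bond=183.4849
(1,0): Delta=-0.9939 Bond=189.7415
(1,1): Delta=-0.8548 Bond=174.5898
(2,0): Delta=-1.0000 Bond=194.0119
(2,1): Delta=-0.9731 Bond=191.2265
(2,2): Delta=-0.4534 Bond=114.2347
(3,0): Delta=-1.0000 Bond=197.8922
(3,1): Delta=-1.0000 Bond=197.8922
(3,2): Delta=-0.8818 Bond=181.2512
(3,3): Delta=1.0000 Bond=-197.8922
V0=100.7349

The replicating-portfolio and risk-neutral prices coincide; use p* = (1.02−0.95)/(1.36−0.95) = 0.1707 for the latter.
At maturity the claim pays: V(4,0)=131.8025, V(4,1)=101.5714, V(4,2)=58.2933, V(4,3)=3.6628, V(4,4)=92.3577
  t=3,j=0: stock 73.7342 → up 100.2786 (V=101.5714), down 70.0475 (V=131.8025). Price 124.1579; hedge Δ=-1.0000, bond B=197.8922.
  t=3,j=1: stock 105.5564 → up 143.5567 (V=58.2933), down 100.2786 (V=101.5714). Price 92.3358; hedge Δ=-1.0000, bond B=197.8922.
  t=3,j=2: stock 151.1123 → up 205.5128 (V=3.6628), down 143.5567 (V=58.2933). Price 48.0060; hedge Δ=-0.8818, bond B=181.2512.
  t=3,j=3: stock 216.3292 → up 294.2077 (V=92.3577), down 205.5128 (V=3.6628). Price 18.4371; hedge Δ=1.0000, bond B=-197.8922.
  t=2,j=0: stock 77.6150 → up 105.5564 (V=92.3358), down 73.7342 (V=124.1579). Price 116.3969; hedge Δ=-1.0000, bond B=194.0119.
  t=2,j=1: stock 111.1120 → up 151.1123 (V=48.0060), down 105.5564 (V=92.3358). Price 83.1052; hedge Δ=-0.9731, bond B=191.2265.
  t=2,j=2: stock 159.0656 → up 216.3292 (V=18.4371), down 151.1123 (V=48.0060). Price 42.1153; hedge Δ=-0.4534, bond B=114.2347.
  t=1,j=0: stock 81.7000 → up 111.1120 (V=83.1052), down 77.6150 (V=116.3969). Price 108.5421; hedge Δ=-0.9939, bond B=189.7415.
  t=1,j=1: stock 116.9600 → up 159.0656 (V=42.1153), down 111.1120 (V=83.1052). Price 74.6146; hedge Δ=-0.8548, bond B=174.5898.
  t=0,j=0: stock 86.0000 → up 116.9600 (V=74.6146), down 81.7000 (V=108.5421). Price 100.7349; hedge Δ=-0.9622, bond B=183.4849.
Check: Δ(0,0)·S0 + B(0,0) = 100.7349 = V0.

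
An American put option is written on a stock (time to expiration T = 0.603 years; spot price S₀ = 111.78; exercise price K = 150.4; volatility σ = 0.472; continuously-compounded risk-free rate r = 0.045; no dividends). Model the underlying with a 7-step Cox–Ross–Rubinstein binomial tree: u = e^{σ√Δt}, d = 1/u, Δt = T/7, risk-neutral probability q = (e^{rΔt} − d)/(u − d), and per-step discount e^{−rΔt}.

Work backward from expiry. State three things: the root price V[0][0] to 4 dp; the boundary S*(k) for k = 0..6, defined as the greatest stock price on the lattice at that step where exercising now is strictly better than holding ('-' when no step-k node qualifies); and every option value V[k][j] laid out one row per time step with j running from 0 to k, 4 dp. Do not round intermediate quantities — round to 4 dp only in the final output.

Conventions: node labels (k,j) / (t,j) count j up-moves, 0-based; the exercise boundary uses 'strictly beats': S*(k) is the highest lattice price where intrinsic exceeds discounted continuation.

params: Δt=0.08614 u=1.14859 d=0.87063 q=0.47940 e^(-rΔt)=0.99613
t_7 payoffs: 108.0145 94.4829 76.6313 53.0804 22.0109 0.0000 0.0000 0.0000
t_6: node(6,0) S=48.6834 payoff=101.7166 vs cont=101.1347 → 101.7166 [stop]  node(6,1) S=64.2257 payoff=86.1743 vs cont=85.5925 → 86.1743 [stop]  node(6,2) S=84.7298 payoff=65.6702 vs cont=65.0883 → 65.6702 [stop]  node(6,3) S=111.7800 payoff=38.6200 vs cont=38.0381 → 38.6200 [stop]  node(6,4) S=147.4660 payoff=2.9340 vs cont=11.4147 → 11.4147 [wait]  node(6,5) S=194.5448 payoff=0.0000 vs cont=0.0000 → 0.0000 [wait]  node(6,6) S=256.6537 payoff=0.0000 vs cont=0.0000 → 0.0000 [wait]  ⇒ S*(6)=111.7800
t_5: node(5,0) S=55.9171 payoff=94.4829 vs cont=93.9010 → 94.4829 [stop]  node(5,1) S=73.7687 payoff=76.6313 vs cont=76.0494 → 76.6313 [stop]  node(5,2) S=97.3196 payoff=53.0804 vs cont=52.4985 → 53.0804 [stop]  node(5,3) S=128.3891 payoff=22.0109 vs cont=25.4789 → 25.4789 [wait]  node(5,4) S=169.3775 payoff=0.0000 vs cont=5.9195 → 5.9195 [wait]  node(5,5) S=223.4517 payoff=0.0000 vs cont=0.0000 → 0.0000 [wait]  ⇒ S*(5)=97.3196
t_4: node(4,0) S=64.2257 payoff=86.1743 vs cont=85.5925 → 86.1743 [stop]  node(4,1) S=84.7298 payoff=65.6702 vs cont=65.0883 → 65.6702 [stop]  node(4,2) S=111.7800 payoff=38.6200 vs cont=39.6942 → 39.6942 [wait]  node(4,3) S=147.4660 payoff=2.9340 vs cont=16.0399 → 16.0399 [wait]  node(4,4) S=194.5448 payoff=0.0000 vs cont=3.0698 → 3.0698 [wait]  ⇒ S*(4)=84.7298
t_3: node(3,0) S=73.7687 payoff=76.6313 vs cont=76.0494 → 76.6313 [stop]  node(3,1) S=97.3196 payoff=53.0804 vs cont=53.0115 → 53.0804 [stop]  node(3,2) S=128.3891 payoff=22.0109 vs cont=28.2448 → 28.2448 [wait]  node(3,3) S=169.3775 payoff=0.0000 vs cont=9.7841 → 9.7841 [wait]  ⇒ S*(3)=97.3196
t_2: node(2,0) S=84.7298 payoff=65.6702 vs cont=65.0883 → 65.6702 [stop]  node(2,1) S=111.7800 payoff=38.6200 vs cont=41.0150 → 41.0150 [wait]  node(2,2) S=147.4660 payoff=2.9340 vs cont=19.3198 → 19.3198 [wait]  ⇒ S*(2)=84.7298
t_1: node(1,0) S=97.3196 payoff=53.0804 vs cont=53.6423 → 53.6423 [wait]  node(1,1) S=128.3891 payoff=22.0109 vs cont=30.4960 → 30.4960 [wait]  ⇒ S*(1)=-
t_0: node(0,0) S=111.7800 payoff=38.6200 vs cont=42.3814 → 42.3814 [wait]  ⇒ S*(0)=-

price = 42.3814
boundary = - - 84.7298 97.3196 84.7298 97.3196 111.7800
tree:
42.3814
53.6423 30.4960
65.6702 41.0150 19.3198
76.6313 53.0804 28.2448 9.7841
86.1743 65.6702 39.6942 16.0399 3.0698
94.4829 76.6313 53.0804 25.4789 5.9195 0.0000
101.7166 86.1743 65.6702 38.6200 11.4147 0.0000 0.0000
108.0145 94.4829 76.6313 53.0804 22.0109 0.0000 0.0000 0.0000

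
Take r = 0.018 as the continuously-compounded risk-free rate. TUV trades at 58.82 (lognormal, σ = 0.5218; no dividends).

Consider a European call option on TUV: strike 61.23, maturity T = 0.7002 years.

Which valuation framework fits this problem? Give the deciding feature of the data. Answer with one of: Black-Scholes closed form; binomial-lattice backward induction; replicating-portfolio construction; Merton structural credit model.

Key observation: a European claim on TUV (strike 61.23) — a lognormal (GBM) underlying with constant rate and volatility — has an exact closed-form value; no lattice or capital structure is involved.

framework: Black-Scholes closed form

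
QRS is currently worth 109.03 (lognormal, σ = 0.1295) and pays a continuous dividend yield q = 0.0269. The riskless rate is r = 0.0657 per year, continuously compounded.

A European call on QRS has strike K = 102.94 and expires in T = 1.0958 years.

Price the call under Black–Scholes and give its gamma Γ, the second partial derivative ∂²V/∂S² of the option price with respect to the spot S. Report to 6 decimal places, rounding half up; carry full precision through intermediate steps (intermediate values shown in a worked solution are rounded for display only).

price = 11.900350
Γ = 0.018948

σ√T = 0.1295·√1.0958 = 0.135561
d₁ = (ln(S/K) + (r−q+σ²/2)T) / (σ√T) = (ln(109.03/102.94) + (0.0657−0.0269+0.1295²/2)·1.0958) / 0.135561 = (0.057477 + 0.051705) / 0.135561 = 0.805409
d₂ = d₁ − σ√T = 0.805409 − 0.135561 = 0.669848
e^{−rT} = 0.930536
e^{−qT} = 0.970953
N(d₁) = 0.789708,  N(d₂) = 0.748523
Call price V = S·e^{−qT}·N(d₁) − K·e^{−rT}·N(d₂) = 83.600901 − 71.700550 = 11.900350
φ(d₁) = (1/√(2π))·e^{−d₁²/2} = 0.288436
Γ = e^{−qT}·φ(d₁) / (S·σ·√T) = 0.018948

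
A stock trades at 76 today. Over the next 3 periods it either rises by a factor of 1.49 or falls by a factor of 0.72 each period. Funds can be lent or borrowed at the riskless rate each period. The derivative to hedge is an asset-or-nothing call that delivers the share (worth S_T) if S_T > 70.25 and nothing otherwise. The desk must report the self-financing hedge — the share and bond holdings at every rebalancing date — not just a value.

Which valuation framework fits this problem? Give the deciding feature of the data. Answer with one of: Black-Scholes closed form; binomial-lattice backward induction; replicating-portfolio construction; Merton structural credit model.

Key observation: the mandate to exhibit the hedge at every date and state singles out the replicating-portfolio construction on the 3-period tree with factors 1.49 and 0.72 from 76.

framework: replicating-portfolio construction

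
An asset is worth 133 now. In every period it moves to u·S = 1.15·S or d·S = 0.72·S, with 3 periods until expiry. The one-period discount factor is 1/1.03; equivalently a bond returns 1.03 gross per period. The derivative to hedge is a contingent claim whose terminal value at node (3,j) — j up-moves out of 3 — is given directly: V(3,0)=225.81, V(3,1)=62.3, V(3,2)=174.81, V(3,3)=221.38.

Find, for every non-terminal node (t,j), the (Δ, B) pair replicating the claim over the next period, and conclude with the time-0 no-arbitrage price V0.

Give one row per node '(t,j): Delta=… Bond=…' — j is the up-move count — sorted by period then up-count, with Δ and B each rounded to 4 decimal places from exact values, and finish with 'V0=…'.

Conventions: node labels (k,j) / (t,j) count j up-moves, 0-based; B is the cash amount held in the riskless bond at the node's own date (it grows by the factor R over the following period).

(0,0): Delta=0.9352 Bond=35.2334
(1,0): Delta=0.8366 Bond=45.7351
(1,1): Delta=0.9591 Bond=32.6343
(2,0): Delta=-5.5152 Bond=485.0429
(2,1): Delta=2.3760 Bond=-122.4163
(2,2): Delta=0.6157 Bond=94.0120
V0=159.6163

Under the risk-neutral measure, an up-move has probability p* = (R−d)/(u−d) = 0.7209 and values discount at R = 1.03.
At maturity the claim pays: V(3,0)=225.8100, V(3,1)=62.3000, V(3,2)=174.8100, V(3,3)=221.3800
Node (2,0) S=68.9472: V=(p*·62.3000+(1−p*)·225.8100)/1.03=104.7871; Δ=(62.3000−225.8100)/(79.2893−49.6420)=-5.5152; B=V−Δ·S=485.0429
Node (2,1) S=110.1240: V=(p*·174.8100+(1−p*)·62.3000)/1.03=139.2348; Δ=(174.8100−62.3000)/(126.6426−79.2893)=2.3760; B=V−Δ·S=-122.4163
Node (2,2) S=175.8925: V=(p*·221.3800+(1−p*)·174.8100)/1.03=202.3143; Δ=(221.3800−174.8100)/(202.2764−126.6426)=0.6157; B=V−Δ·S=94.0120
Node (1,0) S=95.7600: V=(p*·139.2348+(1−p*)·104.7871)/1.03=125.8461; Δ=(139.2348−104.7871)/(110.1240−68.9472)=0.8366; B=V−Δ·S=45.7351
Node (1,1) S=152.9500: V=(p*·202.3143+(1−p*)·139.2348)/1.03=179.3308; Δ=(202.3143−139.2348)/(175.8925−110.1240)=0.9591; B=V−Δ·S=32.6343
Node (0,0) S=133.0000: V=(p*·179.3308+(1−p*)·125.8461)/1.03=159.6163; Δ=(179.3308−125.8461)/(152.9500−95.7600)=0.9352; B=V−Δ·S=35.2334
Check: Δ(0,0)·S0 + B(0,0) = 159.6163 = V0.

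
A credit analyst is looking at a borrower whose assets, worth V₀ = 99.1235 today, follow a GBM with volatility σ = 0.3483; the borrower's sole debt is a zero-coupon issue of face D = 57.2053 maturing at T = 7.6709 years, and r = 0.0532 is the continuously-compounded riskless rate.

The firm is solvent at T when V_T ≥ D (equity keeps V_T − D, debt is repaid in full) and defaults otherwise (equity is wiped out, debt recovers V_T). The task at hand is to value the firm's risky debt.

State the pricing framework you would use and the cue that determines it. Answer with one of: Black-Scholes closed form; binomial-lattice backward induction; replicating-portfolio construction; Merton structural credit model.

framework: Merton structural credit model

Key observation: a levered firm with one bullet debt due at 7.6709 years is the canonical structural-credit setup: equity is a call on the firm's assets struck at the face value.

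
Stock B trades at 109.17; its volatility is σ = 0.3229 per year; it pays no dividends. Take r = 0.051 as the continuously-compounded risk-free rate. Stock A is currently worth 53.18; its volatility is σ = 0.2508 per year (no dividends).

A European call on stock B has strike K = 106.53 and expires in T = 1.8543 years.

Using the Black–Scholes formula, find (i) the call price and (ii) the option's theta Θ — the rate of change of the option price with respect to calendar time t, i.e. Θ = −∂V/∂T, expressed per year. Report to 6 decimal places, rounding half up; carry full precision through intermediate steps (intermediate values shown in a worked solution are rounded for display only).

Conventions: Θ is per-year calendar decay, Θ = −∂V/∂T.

σ√T = 0.3229·√1.8543 = 0.439702
d₁ = (ln(S/K) + (r+σ²/2)T) / (σ√T) = (ln(109.17/106.53) + (0.051+0.3229²/2)·1.8543) / 0.439702 = (0.024480 + 0.191238) / 0.439702 = 0.490600
d₂ = d₁ − σ√T = 0.490600 − 0.439702 = 0.050899
e^{−rT} = 0.909765
N(d₁) = 0.688145,  N(d₂) = 0.520297
Call price V = S·N(d₁) − K·e^{−rT}·N(d₂) = 75.124833 − 50.425731 = 24.699101
φ(d₁) = (1/√(2π))·e^{−d₁²/2} = 0.353708
Θ = −S·φ(d₁)·σ/(2√T) − r·K·e^{−rT}·N(d₂) = −4.578219 − 2.571712 = -7.149931

price = 24.699101
Θ = -7.149931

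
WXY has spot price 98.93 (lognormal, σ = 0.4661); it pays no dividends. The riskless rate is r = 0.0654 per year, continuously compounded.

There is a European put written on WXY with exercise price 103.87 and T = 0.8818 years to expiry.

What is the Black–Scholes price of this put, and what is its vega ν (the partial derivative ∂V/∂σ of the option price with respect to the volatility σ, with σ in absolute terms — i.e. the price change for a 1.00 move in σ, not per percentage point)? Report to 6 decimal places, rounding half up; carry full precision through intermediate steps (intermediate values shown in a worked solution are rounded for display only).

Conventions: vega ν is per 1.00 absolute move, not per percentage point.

σ√T = 0.4661·√0.8818 = 0.437688
d₁ = (ln(S/K) + (r+σ²/2)T) / (σ√T) = (ln(98.93/103.87) + (0.0654+0.4661²/2)·0.8818) / 0.437688 = (-0.048728 + 0.153455) / 0.437688 = 0.239274
d₂ = d₁ − σ√T = 0.239274 − 0.437688 = -0.198413
e^{−rT} = 0.943962
N(−d₁) = 0.405447,  N(−d₂) = 0.578639
Put price V = K·e^{−rT}·N(−d₂) − S·N(−d₁) = 56.735164 − 40.110822 = 16.624342
φ(d₁) = (1/√(2π))·e^{−d₁²/2} = 0.387684
ν = S·φ(d₁)·√T = 36.015627

price = 16.624342
ν = 36.015627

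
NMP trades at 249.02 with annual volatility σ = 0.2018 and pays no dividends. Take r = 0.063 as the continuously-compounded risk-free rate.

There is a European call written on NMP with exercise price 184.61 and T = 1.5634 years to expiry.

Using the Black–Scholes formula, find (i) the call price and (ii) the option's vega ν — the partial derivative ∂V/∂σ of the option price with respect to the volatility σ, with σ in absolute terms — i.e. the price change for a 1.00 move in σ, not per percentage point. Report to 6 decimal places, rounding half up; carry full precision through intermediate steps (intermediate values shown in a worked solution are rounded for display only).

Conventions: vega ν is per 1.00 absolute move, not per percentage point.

price = 82.983827
ν = 29.152194

σ√T = 0.2018·√1.5634 = 0.252323
d₁ = (ln(S/K) + (r+σ²/2)T) / (σ√T) = (ln(249.02/184.61) + (0.063+0.2018²/2)·1.5634) / 0.252323 = (0.299288 + 0.130328) / 0.252323 = 1.702643
d₂ = d₁ − σ√T = 1.702643 − 0.252323 = 1.450320
e^{−rT} = 0.906201
N(d₁) = 0.955683,  N(d₂) = 0.926515
Call price V = S·N(d₁) − K·e^{−rT}·N(d₂) = 237.984060 − 155.000233 = 82.983827
φ(d₁) = (1/√(2π))·e^{−d₁²/2} = 0.093627
ν = S·φ(d₁)·√T = 29.152194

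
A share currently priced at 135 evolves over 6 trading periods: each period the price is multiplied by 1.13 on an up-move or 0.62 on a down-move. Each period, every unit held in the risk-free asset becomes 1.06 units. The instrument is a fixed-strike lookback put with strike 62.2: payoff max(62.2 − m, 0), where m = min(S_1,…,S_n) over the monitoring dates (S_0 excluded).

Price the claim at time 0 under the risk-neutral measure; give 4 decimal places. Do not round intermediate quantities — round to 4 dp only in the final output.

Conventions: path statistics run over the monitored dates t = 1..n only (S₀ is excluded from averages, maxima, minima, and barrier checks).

Set p* = 0.8627 (from d < R < u); the path-dependent value is the discounted p*-expectation over all price paths.
Enumerate all 2^6 = 64 price paths (U = up ×1.13, D = down ×0.62); each path with k up-moves has probability p*^k·(1−p*)^(6−k).
DDDDDD: m=7.6680, payoff=54.5320, prob=0.000007
UDDDDD: m=13.9756, payoff=48.2244, prob=0.000042
DUDDDD: m=13.9756, payoff=48.2244, prob=0.000042
UUDDDD: m=25.4717, payoff=36.7283, prob=0.000264
DDUDDD: m=13.9756, payoff=48.2244, prob=0.000042
UDUDDD: m=25.4717, payoff=36.7283, prob=0.000264
DUUDDD: m=25.4717, payoff=36.7283, prob=0.000264
UUUDDD: m=46.4242, payoff=15.7758, prob=0.001660
DDDUDD: m=13.9756, payoff=48.2244, prob=0.000042
UDDUDD: m=25.4717, payoff=36.7283, prob=0.000264
DUDUDD: m=25.4717, payoff=36.7283, prob=0.000264
UUDUDD: m=46.4242, payoff=15.7758, prob=0.001660
DDUUDD: m=25.4717, payoff=36.7283, prob=0.000264
UDUUDD: m=46.4242, payoff=15.7758, prob=0.001660
DUUUDD: m=46.4242, payoff=15.7758, prob=0.001660
UUUUDD: m=84.6118, payoff=0.0000, prob=0.010437
DDDDUD: m=13.9756, payoff=48.2244, prob=0.000042
UDDDUD: m=25.4717, payoff=36.7283, prob=0.000264
DUDDUD: m=25.4717, payoff=36.7283, prob=0.000264
UUDDUD: m=46.4242, payoff=15.7758, prob=0.001660
DDUDUD: m=25.4717, payoff=36.7283, prob=0.000264
UDUDUD: m=46.4242, payoff=15.7758, prob=0.001660
DUUDUD: m=46.4242, payoff=15.7758, prob=0.001660
UUUDUD: m=84.6118, payoff=0.0000, prob=0.010437
DDDUUD: m=25.4717, payoff=36.7283, prob=0.000264
UDDUUD: m=46.4242, payoff=15.7758, prob=0.001660
DUDUUD: m=46.4242, payoff=15.7758, prob=0.001660
UUDUUD: m=84.6118, payoff=0.0000, prob=0.010437
DDUUUD: m=46.4242, payoff=15.7758, prob=0.001660
UDUUUD: m=84.6118, payoff=0.0000, prob=0.010437
DUUUUD: m=83.7000, payoff=0.0000, prob=0.010437
UUUUUD: m=152.5500, payoff=0.0000, prob=0.065606
DDDDDU: m=12.3678, payoff=49.8322, prob=0.000042
UDDDDU: m=22.5413, payoff=39.6587, prob=0.000264
DUDDDU: m=22.5413, payoff=39.6587, prob=0.000264
UUDDDU: m=41.0833, payoff=21.1167, prob=0.001660
DDUDDU: m=22.5413, payoff=39.6587, prob=0.000264
UDUDDU: m=41.0833, payoff=21.1167, prob=0.001660
DUUDDU: m=41.0833, payoff=21.1167, prob=0.001660
UUUDDU: m=74.8777, payoff=0.0000, prob=0.010437
DDDUDU: m=22.5413, payoff=39.6587, prob=0.000264
UDDUDU: m=41.0833, payoff=21.1167, prob=0.001660
DUDUDU: m=41.0833, payoff=21.1167, prob=0.001660
UUDUDU: m=74.8777, payoff=0.0000, prob=0.010437
DDUUDU: m=41.0833, payoff=21.1167, prob=0.001660
UDUUDU: m=74.8777, payoff=0.0000, prob=0.010437
DUUUDU: m=74.8777, payoff=0.0000, prob=0.010437
UUUUDU: m=136.4706, payoff=0.0000, prob=0.065606
DDDDUU: m=19.9481, payoff=42.2519, prob=0.000264
UDDDUU: m=36.3569, payoff=25.8431, prob=0.001660
DUDDUU: m=36.3569, payoff=25.8431, prob=0.001660
UUDDUU: m=66.2634, payoff=0.0000, prob=0.010437
DDUDUU: m=36.3569, payoff=25.8431, prob=0.001660
UDUDUU: m=66.2634, payoff=0.0000, prob=0.010437
DUUDUU: m=66.2634, payoff=0.0000, prob=0.010437
UUUDUU: m=120.7705, payoff=0.0000, prob=0.065606
DDDUUU: m=32.1743, payoff=30.0257, prob=0.001660
UDDUUU: m=58.6402, payoff=3.5598, prob=0.010437
DUDUUU: m=58.6402, payoff=3.5598, prob=0.010437
UUDUUU: m=106.8765, payoff=0.0000, prob=0.065606
DDUUUU: m=51.8940, payoff=10.3060, prob=0.010437
UDUUUU: m=94.5810, payoff=0.0000, prob=0.065606
DUUUUU: m=83.7000, payoff=0.0000, prob=0.065606
UUUUUU: m=152.5500, payoff=0.0000, prob=0.412378
Price = Σ prob·payoff / R^6 = 0.995484 / 1.418519 = 0.7018

price = 0.7018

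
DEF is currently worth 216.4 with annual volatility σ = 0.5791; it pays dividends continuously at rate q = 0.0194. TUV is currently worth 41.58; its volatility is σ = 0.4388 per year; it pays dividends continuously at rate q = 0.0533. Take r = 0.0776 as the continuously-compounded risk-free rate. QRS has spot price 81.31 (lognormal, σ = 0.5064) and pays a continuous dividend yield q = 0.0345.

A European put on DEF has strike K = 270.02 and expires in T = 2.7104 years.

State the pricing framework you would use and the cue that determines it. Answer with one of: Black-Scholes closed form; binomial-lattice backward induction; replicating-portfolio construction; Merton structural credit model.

Key observation: a European claim on DEF (strike 270.02) — a lognormal (GBM) underlying with constant rate and volatility — has an exact closed-form value; no lattice or capital structure is involved.

framework: Black-Scholes closed form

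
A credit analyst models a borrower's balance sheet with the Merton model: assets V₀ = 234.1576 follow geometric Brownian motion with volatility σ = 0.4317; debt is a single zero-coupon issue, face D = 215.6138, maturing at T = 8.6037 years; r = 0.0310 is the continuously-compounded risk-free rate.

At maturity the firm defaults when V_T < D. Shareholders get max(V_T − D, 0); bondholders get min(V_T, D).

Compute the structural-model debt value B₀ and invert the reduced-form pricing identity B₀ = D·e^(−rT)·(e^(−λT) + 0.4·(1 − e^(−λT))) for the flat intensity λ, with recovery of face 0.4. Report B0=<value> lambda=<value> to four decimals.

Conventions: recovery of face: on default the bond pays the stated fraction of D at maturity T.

Work the structural quantities from V₀ = 234.1576 against face 215.6138:
d₁ = [ln(V₀/D) + (r + σ²/2)T] / (σ√T)
   = [ln(234.1576/215.6138) + (0.0310 + 0.5·0.4317²)·8.6037] / (0.4317·√8.6037)
   = [0.082506 + 1.068429] / 1.266265 = 0.908920
d₂ = d₁ − σ√T = 0.908920 − 1.266265 = -0.357345
N(d₁) = 0.818304,  N(d₂) = 0.360417,  e^(−rT) = 0.765892
E₀ = V₀·N(d₁) − D·e^(−rT)·N(d₂)
   = 234.1576·0.818304 − 215.6138·0.765892·0.360417 = 132.094005
B₀ = V₀ − E₀ = 234.1576 − 132.094005 = 102.063595
e^(−λT) = (B₀·e^(rT)/D − 0.4)/(1 − 0.4) = (102.0636·1.305668/215.6138 − 0.4)/0.6 = 0.36342483
λ = −ln(0.36342483)/8.6037 = 0.117645

B0=102.0636 lambda=0.1176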